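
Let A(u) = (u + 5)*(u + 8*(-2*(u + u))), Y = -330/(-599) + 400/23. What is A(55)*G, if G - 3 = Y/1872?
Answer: -330850228775/1074606 ≈ -3.0788e+5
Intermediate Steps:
Y = 247190/13777 (Y = -330*(-1/599) + 400*(1/23) = 330/599 + 400/23 = 247190/13777 ≈ 17.942)
A(u) = -31*u*(5 + u) (A(u) = (5 + u)*(u + 8*(-4*u)) = (5 + u)*(u - 32*u) = (5 + u)*(-31*u) = -31*u*(5 + u))
G = 38809411/12895272 (G = 3 + (247190/13777)/1872 = 3 + (247190/13777)*(1/1872) = 3 + 123595/12895272 = 38809411/12895272 ≈ 3.0096)
A(55)*G = -31*55*(5 + 55)*(38809411/12895272) = -31*55*60*(38809411/12895272) = -102300*38809411/12895272 = -330850228775/1074606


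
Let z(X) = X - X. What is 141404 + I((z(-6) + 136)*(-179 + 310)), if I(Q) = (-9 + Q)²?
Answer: 317230653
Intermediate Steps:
z(X) = 0
141404 + I((z(-6) + 136)*(-179 + 310)) = 141404 + (-9 + (0 + 136)*(-179 + 310))² = 141404 + (-9 + 136*131)² = 141404 + (-9 + 17816)² = 141404 + 17807² = 141404 + 317089249 = 317230653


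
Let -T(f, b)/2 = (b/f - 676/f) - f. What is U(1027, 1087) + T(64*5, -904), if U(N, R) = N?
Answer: 13415/8 ≈ 1676.9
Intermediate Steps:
T(f, b) = 2*f + 1352/f - 2*b/f (T(f, b) = -2*((b/f - 676/f) - f) = -2*((-676/f + b/f) - f) = -2*(-f - 676/f + b/f) = 2*f + 1352/f - 2*b/f)
U(1027, 1087) + T(64*5, -904) = 1027 + 2*(676 + (64*5)² - 1*(-904))/((64*5)) = 1027 + 2*(676 + 320² + 904)/320 = 1027 + 2*(1/320)*(676 + 102400 + 904) = 1027 + 2*(1/320)*103980 = 1027 + 5199/8 = 13415/8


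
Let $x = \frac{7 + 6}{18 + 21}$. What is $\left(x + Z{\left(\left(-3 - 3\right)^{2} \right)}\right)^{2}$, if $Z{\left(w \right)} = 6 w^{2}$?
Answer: $\frac{544242241}{9} \approx 6.0471 \cdot 10^{7}$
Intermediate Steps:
$x = \frac{1}{3}$ ($x = \frac{13}{39} = 13 \cdot \frac{1}{39} = \frac{1}{3} \approx 0.33333$)
$\left(x + Z{\left(\left(-3 - 3\right)^{2} \right)}\right)^{2} = \left(\frac{1}{3} + 6 \left(\left(-3 - 3\right)^{2}\right)^{2}\right)^{2} = \left(\frac{1}{3} + 6 \left(\left(-6\right)^{2}\right)^{2}\right)^{2} = \left(\frac{1}{3} + 6 \cdot 36^{2}\right)^{2} = \left(\frac{1}{3} + 6 \cdot 1296\right)^{2} = \left(\frac{1}{3} + 7776\right)^{2} = \left(\frac{23329}{3}\right)^{2} = \frac{544242241}{9}$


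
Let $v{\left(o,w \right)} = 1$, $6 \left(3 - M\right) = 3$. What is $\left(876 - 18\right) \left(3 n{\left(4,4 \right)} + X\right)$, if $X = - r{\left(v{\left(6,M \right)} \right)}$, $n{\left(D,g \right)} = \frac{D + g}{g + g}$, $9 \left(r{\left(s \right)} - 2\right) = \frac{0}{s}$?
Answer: $858$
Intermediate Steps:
$M = \frac{5}{2}$ ($M = 3 - \frac{1}{2} = \frac{5}{2} \approx 2.5$)
$r{\left(s \right)} = 2$ ($r{\left(s \right)} = 2 + \frac{0 \frac{1}{s}}{9} = 2 + \frac{1}{9} \cdot 0 = 2 + 0 = 2$)
$n{\left(D,g \right)} = \frac{D + g}{2 g}$
$X = -2$ ($X = \left(-1\right) 2 = -2$)
$\left(876 - 18\right) \left(3 n{\left(4,4 \right)} + X\right) = \left(876 - 18\right) \left(3 \frac{4 + 4}{2 \cdot 4} - 2\right) = \left(876 - 18\right) \left(3 \cdot \frac{1}{2} \cdot \frac{1}{4} \cdot 8 - 2\right) = 858 \left(3 \cdot 1 - 2\right) = 858 \left(3 - 2\right) = 858 \cdot 1 = 858$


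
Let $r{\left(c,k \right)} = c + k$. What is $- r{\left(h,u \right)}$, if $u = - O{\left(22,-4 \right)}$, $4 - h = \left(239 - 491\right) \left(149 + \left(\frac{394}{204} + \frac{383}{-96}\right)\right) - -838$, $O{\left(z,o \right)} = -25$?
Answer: $- \frac{4925965}{136} \approx -36220.0$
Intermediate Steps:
$h = \frac{4922565}{136}$ ($h = 4 - \left(\left(239 - 491\right) \left(149 + \left(\frac{394}{204} + \frac{383}{-96}\right)\right) - -838\right) = 4 - \left(- 252 \left(149 + \left(394 \cdot \frac{1}{204} + 383 \left(- \frac{1}{96}\right)\right)\right) + 838\right) = 4 - \left(- 252 \left(149 + \left(\frac{197}{102} - \frac{383}{96}\right)\right) + 838\right) = 4 - \left(- 252 \left(149 - \frac{3359}{1632}\right) + 838\right) = 4 - \left(\left(-252\right) \frac{239809}{1632} + 838\right) = 4 - \left(- \frac{5035989}{136} + 838\right) = 4 - - \frac{4922021}{136} = 4 + \frac{4922021}{136} = \frac{4922565}{136} \approx 36195.0$)
$u = 25$ ($u = \left(-1\right) \left(-25\right) = 25$)
$- r{\left(h,u \right)} = - (\frac{4922565}{136} + 25) = \left(-1\right) \frac{4925965}{136} = - \frac{4925965}{136}$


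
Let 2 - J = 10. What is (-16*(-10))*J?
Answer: -1280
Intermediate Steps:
J = -8 (J = 2 - 1*10 = 2 - 10 = -8)
(-16*(-10))*J = -16*(-10)*(-8) = 160*(-8) = -1280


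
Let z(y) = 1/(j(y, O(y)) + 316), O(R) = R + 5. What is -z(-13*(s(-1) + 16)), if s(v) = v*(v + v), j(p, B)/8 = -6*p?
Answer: -1/11548 ≈ -8.6595e-5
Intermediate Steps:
O(R) = 5 + R
j(p, B) = -48*p (j(p, B) = 8*(-6*p) = -48*p)
s(v) = 2*v² (s(v) = v*(2*v) = 2*v²)
z(y) = 1/(316 - 48*y) (z(y) = 1/(-48*y + 316) = 1/(316 - 48*y))
-z(-13*(s(-1) + 16)) = -(-1)/(-316 + 48*(-13*(2*(-1)² + 16))) = -(-1)/(-316 + 48*(-13*(2*1 + 16))) = -(-1)/(-316 + 48*(-13*(2 + 16))) = -(-1)/(-316 + 48*(-13*18)) = -(-1)/(-316 + 48*(-234)) = -(-1)/(-316 - 11232) = -(-1)/(-11548) = -(-1)*(-1)/11548 = -1*1/11548 = -1/11548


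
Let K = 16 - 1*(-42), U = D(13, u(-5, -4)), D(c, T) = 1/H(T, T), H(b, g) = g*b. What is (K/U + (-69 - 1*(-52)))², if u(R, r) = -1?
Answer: 1681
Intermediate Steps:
H(b, g) = b*g
D(c, T) = T⁻² (D(c, T) = 1/(T*T) = 1/(T²) = T⁻²)
U = 1 (U = (-1)⁻² = 1)
K = 58 (K = 16 + 42 = 58)
(K/U + (-69 - 1*(-52)))² = (58/1 + (-69 - 1*(-52)))² = (58*1 + (-69 + 52))² = (58 - 17)² = 41² = 1681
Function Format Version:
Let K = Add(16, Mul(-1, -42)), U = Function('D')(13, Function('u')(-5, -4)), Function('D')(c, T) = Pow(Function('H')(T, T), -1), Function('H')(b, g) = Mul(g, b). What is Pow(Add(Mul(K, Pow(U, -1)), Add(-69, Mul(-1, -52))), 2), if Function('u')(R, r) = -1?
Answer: 1681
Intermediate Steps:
Function('H')(b, g) = Mul(b, g)
Function('D')(c, T) = Pow(T, -2) (Function('D')(c, T) = Pow(Mul(T, T), -1) = Pow(Pow(T, 2), -1) = Pow(T, -2))
U = 1 (U = Pow(-1, -2) = 1)
K = 58 (K = Add(16, 42) = 58)
Pow(Add(Mul(K, Pow(U, -1)), Add(-69, Mul(-1, -52))), 2) = Pow(Add(Mul(58, Pow(1, -1)), Add(-69, Mul(-1, -52))), 2) = Pow(Add(Mul(58, 1), Add(-69, 52)), 2) = Pow(Add(58, -17), 2) = Pow(41, 2) = 1681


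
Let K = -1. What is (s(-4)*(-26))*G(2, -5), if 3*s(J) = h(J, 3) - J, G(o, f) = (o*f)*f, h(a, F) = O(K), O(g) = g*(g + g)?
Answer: -2600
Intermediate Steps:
O(g) = 2*g² (O(g) = g*(2*g) = 2*g²)
h(a, F) = 2 (h(a, F) = 2*(-1)² = 2*1 = 2)
G(o, f) = o*f² (G(o, f) = (f*o)*f = o*f²)
s(J) = ⅔ - J/3 (s(J) = (2 - J)/3 = ⅔ - J/3)
(s(-4)*(-26))*G(2, -5) = ((⅔ - ⅓*(-4))*(-26))*(2*(-5)²) = ((⅔ + 4/3)*(-26))*(2*25) = (2*(-26))*50 = -52*50 = -2600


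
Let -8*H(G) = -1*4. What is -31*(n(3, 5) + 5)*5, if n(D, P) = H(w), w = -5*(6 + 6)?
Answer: -1705/2 ≈ -852.50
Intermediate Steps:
w = -60 (w = -5*12 = -60)
H(G) = 1/2 (H(G) = -(-1)*4/8 = -1/8*(-4) = 1/2)
n(D, P) = 1/2
-31*(n(3, 5) + 5)*5 = -31*(1/2 + 5)*5 = -341*5/2 = -31*55/2 = -1705/2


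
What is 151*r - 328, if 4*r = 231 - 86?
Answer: 20583/4 ≈ 5145.8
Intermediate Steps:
r = 145/4 (r = (231 - 86)/4 = (1/4)*145 = 145/4 ≈ 36.250)
151*r - 328 = 151*(145/4) - 328 = 21895/4 - 328 = 20583/4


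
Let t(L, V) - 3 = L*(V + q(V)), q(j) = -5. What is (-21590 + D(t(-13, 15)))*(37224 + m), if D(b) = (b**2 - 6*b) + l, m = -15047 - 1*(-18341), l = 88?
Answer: -186828498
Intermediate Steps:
m = 3294 (m = -15047 + 18341 = 3294)
t(L, V) = 3 + L*(-5 + V) (t(L, V) = 3 + L*(V - 5) = 3 + L*(-5 + V))
D(b) = 88 + b**2 - 6*b (D(b) = (b**2 - 6*b) + 88 = 88 + b**2 - 6*b)
(-21590 + D(t(-13, 15)))*(37224 + m) = (-21590 + (88 + (3 - 5*(-13) - 13*15)**2 - 6*(3 - 5*(-13) - 13*15)))*(37224 + 3294) = (-21590 + (88 + (3 + 65 - 195)**2 - 6*(3 + 65 - 195)))*40518 = (-21590 + (88 + (-127)**2 - 6*(-127)))*40518 = (-21590 + (88 + 16129 + 762))*40518 = (-21590 + 16979)*40518 = -4611*40518 = -186828498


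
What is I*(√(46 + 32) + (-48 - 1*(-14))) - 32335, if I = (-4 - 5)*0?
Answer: -32335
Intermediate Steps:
I = 0 (I = -9*0 = 0)
I*(√(46 + 32) + (-48 - 1*(-14))) - 32335 = 0*(√(46 + 32) + (-48 - 1*(-14))) - 32335 = 0*(√78 + (-48 + 14)) - 32335 = 0*(√78 - 34) - 32335 = 0*(-34 + √78) - 32335 = 0 - 32335 = -32335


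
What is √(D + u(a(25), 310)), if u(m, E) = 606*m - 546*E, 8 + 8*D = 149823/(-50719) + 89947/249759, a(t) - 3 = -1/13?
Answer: I*√2018722254039869134788116722/109785231582 ≈ 409.26*I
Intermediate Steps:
a(t) = 38/13 (a(t) = 3 - 1/13 = 38/13)
D = -33549458633/25335053442 (D = -1 + (149823/(-50719) + 89947/249759)/8 = -1 + (149823*(-1/50719) + 89947*(1/249759))/8 = -1 + (-149823/50719 + 89947/249759)/8 = -1 + (⅛)*(-32857620764/12667526721) = -1 - 8214405191/25335053442 = -33549458633/25335053442 ≈ -1.3242)
u(m, E) = -546*E + 606*m
√(D + u(a(25), 310)) = √(-33549458633/25335053442 + (-546*310 + 606*(38/13))) = √(-33549458633/25335053442 + (-169260 + 23028/13)) = √(-33549458633/25335053442 - 2177352/13) = √(-55163765425007813/329355694746) = I*√2018722254039869134788116722/109785231582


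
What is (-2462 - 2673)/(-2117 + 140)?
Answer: 5135/1977 ≈ 2.5974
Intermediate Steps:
(-2462 - 2673)/(-2117 + 140) = -5135/(-1977) = -5135*(-1/1977) = 5135/1977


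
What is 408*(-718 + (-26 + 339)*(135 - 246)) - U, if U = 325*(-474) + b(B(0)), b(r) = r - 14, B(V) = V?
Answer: -14314024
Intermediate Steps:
b(r) = -14 + r
U = -154064 (U = 325*(-474) + (-14 + 0) = -154050 - 14 = -154064)
408*(-718 + (-26 + 339)*(135 - 246)) - U = 408*(-718 + (-26 + 339)*(135 - 246)) - 1*(-154064) = 408*(-718 + 313*(-111)) + 154064 = 408*(-718 - 34743) + 154064 = 408*(-35461) + 154064 = -14468088 + 154064 = -14314024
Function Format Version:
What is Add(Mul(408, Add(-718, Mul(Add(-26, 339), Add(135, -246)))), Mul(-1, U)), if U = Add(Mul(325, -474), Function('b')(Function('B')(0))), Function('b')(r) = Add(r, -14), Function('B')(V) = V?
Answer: -14314024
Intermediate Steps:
Function('b')(r) = Add(-14, r)
U = -154064 (U = Add(Mul(325, -474), Add(-14, 0)) = Add(-154050, -14) = -154064)
Add(Mul(408, Add(-718, Mul(Add(-26, 339), Add(135, -246)))), Mul(-1, U)) = Add(Mul(408, Add(-718, Mul(Add(-26, 339), Add(135, -246)))), Mul(-1, -154064)) = Add(Mul(408, Add(-718, Mul(313, -111))), 154064) = Add(Mul(408, Add(-718, -34743)), 154064) = Add(Mul(408, -35461), 154064) = Add(-14468088, 154064) = -14314024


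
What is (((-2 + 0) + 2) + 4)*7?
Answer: 28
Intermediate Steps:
(((-2 + 0) + 2) + 4)*7 = ((-2 + 2) + 4)*7 = (0 + 4)*7 = 4*7 = 28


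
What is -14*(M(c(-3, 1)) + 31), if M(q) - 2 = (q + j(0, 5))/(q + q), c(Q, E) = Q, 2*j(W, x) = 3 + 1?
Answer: -1393/3 ≈ -464.33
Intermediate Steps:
j(W, x) = 2 (j(W, x) = (3 + 1)/2 = (1/2)*4 = 2)
M(q) = 2 + (2 + q)/(2*q) (M(q) = 2 + (q + 2)/(q + q) = 2 + (2 + q)/((2*q)) = 2 + (2 + q)*(1/(2*q)) = 2 + (2 + q)/(2*q))
-14*(M(c(-3, 1)) + 31) = -14*((5/2 + 1/(-3)) + 31) = -14*((5/2 - 1/3) + 31) = -14*(13/6 + 31) = -14*199/6 = -1393/3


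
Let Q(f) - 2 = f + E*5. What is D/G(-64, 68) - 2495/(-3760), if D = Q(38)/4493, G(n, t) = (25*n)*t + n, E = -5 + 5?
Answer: 3813653437/5747229936 ≈ 0.66356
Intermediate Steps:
E = 0
Q(f) = 2 + f (Q(f) = 2 + (f + 0*5) = 2 + (f + 0) = 2 + f)
G(n, t) = n + 25*n*t (G(n, t) = 25*n*t + n = n + 25*n*t)
D = 40/4493 (D = (2 + 38)/4493 = 40*(1/4493) = 40/4493 ≈ 0.0089027)
D/G(-64, 68) - 2495/(-3760) = 40/(4493*((-64*(1 + 25*68)))) - 2495/(-3760) = 40/(4493*((-64*(1 + 1700)))) - 2495*(-1/3760) = 40/(4493*((-64*1701))) + 499/752 = (40/4493)/(-108864) + 499/752 = (40/4493)*(-1/108864) + 499/752 = -5/61140744 + 499/752 = 3813653437/5747229936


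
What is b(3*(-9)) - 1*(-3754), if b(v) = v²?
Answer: 4483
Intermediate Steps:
b(3*(-9)) - 1*(-3754) = (3*(-9))² - 1*(-3754) = (-27)² + 3754 = 729 + 3754 = 4483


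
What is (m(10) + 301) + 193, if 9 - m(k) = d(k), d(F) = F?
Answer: 493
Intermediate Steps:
m(k) = 9 - k
(m(10) + 301) + 193 = ((9 - 1*10) + 301) + 193 = ((9 - 10) + 301) + 193 = (-1 + 301) + 193 = 300 + 193 = 493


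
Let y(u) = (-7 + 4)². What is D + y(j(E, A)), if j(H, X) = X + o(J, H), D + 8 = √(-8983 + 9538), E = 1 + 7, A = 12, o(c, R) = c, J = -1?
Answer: 1 + √555 ≈ 24.558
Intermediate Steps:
E = 8
D = -8 + √555 (D = -8 + √(-8983 + 9538) = -8 + √555 ≈ 15.558)
j(H, X) = -1 + X (j(H, X) = X - 1 = -1 + X)
y(u) = 9 (y(u) = (-3)² = 9)
D + y(j(E, A)) = (-8 + √555) + 9 = 1 + √555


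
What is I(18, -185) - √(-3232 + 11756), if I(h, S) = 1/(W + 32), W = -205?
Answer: -1/173 - 2*√2131 ≈ -92.331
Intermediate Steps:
I(h, S) = -1/173 (I(h, S) = 1/(-205 + 32) = 1/(-173) = -1/173)
I(18, -185) - √(-3232 + 11756) = -1/173 - √(-3232 + 11756) = -1/173 - √8524 = -1/173 - 2*√2131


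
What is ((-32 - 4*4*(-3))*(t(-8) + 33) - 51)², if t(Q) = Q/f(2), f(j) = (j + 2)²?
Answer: 219961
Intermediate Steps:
f(j) = (2 + j)²
t(Q) = Q/16 (t(Q) = Q/((2 + 2)²) = Q/(4²) = Q/16)
((-32 - 4*4*(-3))*(t(-8) + 33) - 51)² = ((-32 - 4*4*(-3))*((1/16)*(-8) + 33) - 51)² = ((-32 - 16*(-3))*(-½ + 33) - 51)² = ((-32 + 48)*(65/2) - 51)² = (16*(65/2) - 51)² = (520 - 51)² = 469² = 219961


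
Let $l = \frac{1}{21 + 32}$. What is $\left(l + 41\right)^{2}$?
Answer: $\frac{4726276}{2809} \approx 1682.5$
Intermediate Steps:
$l = \frac{1}{53} \approx 0.018868$
$\left(l + 41\right)^{2} = \left(\frac{1}{53} + 41\right)^{2} = \left(\frac{2174}{53}\right)^{2} = \frac{4726276}{2809}$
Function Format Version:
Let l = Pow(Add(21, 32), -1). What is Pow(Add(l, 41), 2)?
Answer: Rational(4726276, 2809) ≈ 1682.5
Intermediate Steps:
l = Rational(1, 53) (l = Pow(53, -1) = Rational(1, 53) ≈ 0.018868)
Pow(Add(l, 41), 2) = Pow(Add(Rational(1, 53), 41), 2) = Pow(Rational(2174, 53), 2) = Rational(4726276, 2809)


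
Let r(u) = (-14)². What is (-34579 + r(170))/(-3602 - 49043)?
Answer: 34383/52645 ≈ 0.65311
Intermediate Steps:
r(u) = 196
(-34579 + r(170))/(-3602 - 49043) = (-34579 + 196)/(-3602 - 49043) = -34383/(-52645) = -34383*(-1/52645) = 34383/52645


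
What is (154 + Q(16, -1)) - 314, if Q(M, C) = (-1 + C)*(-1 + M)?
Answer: -190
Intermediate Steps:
(154 + Q(16, -1)) - 314 = (154 + (1 - 1*(-1) - 1*16 - 1*16)) - 314 = (154 + (1 + 1 - 16 - 16)) - 314 = (154 - 30) - 314 = 124 - 314 = -190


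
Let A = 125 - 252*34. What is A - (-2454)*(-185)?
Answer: -462433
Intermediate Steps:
A = -8443 (A = 125 - 8568 = -8443)
A - (-2454)*(-185) = -8443 - (-2454)*(-185) = -8443 - 1*453990 = -8443 - 453990 = -462433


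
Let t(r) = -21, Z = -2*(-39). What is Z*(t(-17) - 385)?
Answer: -31668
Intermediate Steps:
Z = 78
Z*(t(-17) - 385) = 78*(-21 - 385) = 78*(-406) = -31668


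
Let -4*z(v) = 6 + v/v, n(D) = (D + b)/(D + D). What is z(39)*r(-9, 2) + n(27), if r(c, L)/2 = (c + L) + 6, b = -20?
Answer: 98/27 ≈ 3.6296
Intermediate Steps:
n(D) = (-20 + D)/(2*D) (n(D) = (D - 20)/(D + D) = (-20 + D)/((2*D)) = (-20 + D)*(1/(2*D)) = (-20 + D)/(2*D))
r(c, L) = 12 + 2*L + 2*c (r(c, L) = 2*((c + L) + 6) = 2*((L + c) + 6) = 2*(6 + L + c) = 12 + 2*L + 2*c)
z(v) = -7/4 (z(v) = -(6 + v/v)/4 = -(6 + 1)/4 = -¼*7 = -7/4)
z(39)*r(-9, 2) + n(27) = -7*(12 + 2*2 + 2*(-9))/4 + (½)*(-20 + 27)/27 = -7*(12 + 4 - 18)/4 + (½)*(1/27)*7 = -7/4*(-2) + 7/54 = 7/2 + 7/54 = 98/27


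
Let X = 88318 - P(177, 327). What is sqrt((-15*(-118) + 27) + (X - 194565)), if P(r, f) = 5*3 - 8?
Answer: I*sqrt(104457) ≈ 323.2*I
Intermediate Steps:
P(r, f) = 7 (P(r, f) = 15 - 8 = 7)
X = 88311 (X = 88318 - 1*7 = 88318 - 7 = 88311)
sqrt((-15*(-118) + 27) + (X - 194565)) = sqrt((-15*(-118) + 27) + (88311 - 194565)) = sqrt((1770 + 27) - 106254) = sqrt(1797 - 106254) = sqrt(-104457) = I*sqrt(104457)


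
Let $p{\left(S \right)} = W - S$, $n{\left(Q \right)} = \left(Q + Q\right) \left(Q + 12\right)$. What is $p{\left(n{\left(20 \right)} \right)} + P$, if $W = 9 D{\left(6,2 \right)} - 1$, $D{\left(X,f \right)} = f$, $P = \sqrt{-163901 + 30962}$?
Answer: $-1263 + 3 i \sqrt{14771} \approx -1263.0 + 364.61 i$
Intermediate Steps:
$n{\left(Q \right)} = 2 Q \left(12 + Q\right)$
$P = 3 i \sqrt{14771}$ ($P = \sqrt{-132939} = 3 i \sqrt{14771} \approx 364.61 i$)
$W = 17$ ($W = 9 \cdot 2 - 1 = 18 - 1 = 17$)
$p{\left(S \right)} = 17 - S$
$p{\left(n{\left(20 \right)} \right)} + P = \left(17 - 2 \cdot 20 \left(12 + 20\right)\right) + 3 i \sqrt{14771} = \left(17 - 2 \cdot 20 \cdot 32\right) + 3 i \sqrt{14771} = \left(17 - 1280\right) + 3 i \sqrt{14771} = -1263 + 3 i \sqrt{14771}$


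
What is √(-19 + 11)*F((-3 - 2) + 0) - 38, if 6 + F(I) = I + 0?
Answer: -38 - 22*I*√2 ≈ -38.0 - 31.113*I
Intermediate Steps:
F(I) = -6 + I (F(I) = -6 + (I + 0) = -6 + I)
√(-19 + 11)*F((-3 - 2) + 0) - 38 = √(-19 + 11)*(-6 + ((-3 - 2) + 0)) - 38 = √(-8)*(-6 + (-5 + 0)) - 38 = (2*I*√2)*(-6 - 5) - 38 = (2*I*√2)*(-11) - 38 = -22*I*√2 - 38 = -38 - 22*I*√2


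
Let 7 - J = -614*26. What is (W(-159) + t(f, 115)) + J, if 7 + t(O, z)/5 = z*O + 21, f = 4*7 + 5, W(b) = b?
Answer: 34857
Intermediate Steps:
f = 33 (f = 28 + 5 = 33)
J = 15971 (J = 7 - (-614)*26 = 7 - 1*(-15964) = 7 + 15964 = 15971)
t(O, z) = 70 + 5*O*z (t(O, z) = -35 + 5*(z*O + 21) = -35 + 5*(O*z + 21) = -35 + 5*(21 + O*z) = -35 + (105 + 5*O*z) = 70 + 5*O*z)
(W(-159) + t(f, 115)) + J = (-159 + (70 + 5*33*115)) + 15971 = (-159 + (70 + 18975)) + 15971 = (-159 + 19045) + 15971 = 18886 + 15971 = 34857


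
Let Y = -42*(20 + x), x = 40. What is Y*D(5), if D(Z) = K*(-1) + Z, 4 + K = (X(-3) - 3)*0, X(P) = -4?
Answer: -22680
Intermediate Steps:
K = -4 (K = -4 + (-4 - 3)*0 = -4 - 7*0 = -4 + 0 = -4)
D(Z) = 4 + Z (D(Z) = -4*(-1) + Z = 4 + Z)
Y = -2520 (Y = -42*(20 + 40) = -42*60 = -2520)
Y*D(5) = -2520*(4 + 5) = -2520*9 = -22680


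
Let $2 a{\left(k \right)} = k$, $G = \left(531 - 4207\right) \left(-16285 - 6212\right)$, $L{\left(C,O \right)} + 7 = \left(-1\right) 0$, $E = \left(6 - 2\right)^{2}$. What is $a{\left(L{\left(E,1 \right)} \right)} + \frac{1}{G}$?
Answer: $- \frac{289446401}{82698972} \approx -3.5$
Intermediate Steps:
$E = 16$ ($E = 4^{2} = 16$)
$L{\left(C,O \right)} = -7$ ($L{\left(C,O \right)} = -7 - 0 = -7 + 0 = -7$)
$G = 82698972$ ($G = \left(-3676\right) \left(-22497\right) = 82698972$)
$a{\left(k \right)} = \frac{k}{2}$
$a{\left(L{\left(E,1 \right)} \right)} + \frac{1}{G} = \frac{1}{2} \left(-7\right) + \frac{1}{82698972} = - \frac{7}{2} + \frac{1}{82698972} = - \frac{289446401}{82698972}$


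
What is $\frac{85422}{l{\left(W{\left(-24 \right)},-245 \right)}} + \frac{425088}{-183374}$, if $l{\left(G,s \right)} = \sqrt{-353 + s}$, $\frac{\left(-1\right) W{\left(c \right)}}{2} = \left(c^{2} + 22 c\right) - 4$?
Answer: $- \frac{212544}{91687} - \frac{1857 i \sqrt{598}}{13} \approx -2.3181 - 3493.2 i$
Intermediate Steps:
$W{\left(c \right)} = 8 - 44 c - 2 c^{2}$ ($W{\left(c \right)} = - 2 \left(\left(c^{2} + 22 c\right) - 4\right) = - 2 \left(-4 + c^{2} + 22 c\right) = 8 - 44 c - 2 c^{2}$)
$\frac{85422}{l{\left(W{\left(-24 \right)},-245 \right)}} + \frac{425088}{-183374} = \frac{85422}{\sqrt{-353 - 245}} + \frac{425088}{-183374} = \frac{85422}{\sqrt{-598}} + 425088 \left(- \frac{1}{183374}\right) = \frac{85422}{i \sqrt{598}} - \frac{212544}{91687} = 85422 \left(- \frac{i \sqrt{598}}{598}\right) - \frac{212544}{91687} = - \frac{1857 i \sqrt{598}}{13} - \frac{212544}{91687} = - \frac{212544}{91687} - \frac{1857 i \sqrt{598}}{13}$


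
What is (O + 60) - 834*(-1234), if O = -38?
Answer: 1029178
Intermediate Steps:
(O + 60) - 834*(-1234) = (-38 + 60) - 834*(-1234) = 22 + 1029156 = 1029178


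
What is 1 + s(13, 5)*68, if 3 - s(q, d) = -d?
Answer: 545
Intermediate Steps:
s(q, d) = 3 + d (s(q, d) = 3 - (-1)*d = 3 + d)
1 + s(13, 5)*68 = 1 + (3 + 5)*68 = 1 + 8*68 = 1 + 544 = 545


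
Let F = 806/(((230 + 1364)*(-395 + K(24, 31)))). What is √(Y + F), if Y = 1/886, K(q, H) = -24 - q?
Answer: 3*I*√706142/706142 ≈ 0.0035701*I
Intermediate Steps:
Y = 1/886 ≈ 0.0011287
F = -403/353071 (F = 806/(((230 + 1364)*(-395 + (-24 - 1*24)))) = 806/((1594*(-395 + (-24 - 24)))) = 806/((1594*(-395 - 48))) = 806/((1594*(-443))) = 806/(-706142) = 806*(-1/706142) = -403/353071 ≈ -0.0011414)
√(Y + F) = √(1/886 - 403/353071) = √(-9/706142) = 3*I*√706142/706142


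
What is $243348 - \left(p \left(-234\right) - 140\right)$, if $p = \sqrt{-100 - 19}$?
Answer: $243488 + 234 i \sqrt{119} \approx 2.4349 \cdot 10^{5} + 2552.6 i$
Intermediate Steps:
$p = i \sqrt{119}$ ($p = \sqrt{-119} = i \sqrt{119} \approx 10.909 i$)
$243348 - \left(p \left(-234\right) - 140\right) = 243348 - \left(i \sqrt{119} \left(-234\right) - 140\right) = 243348 - \left(- 234 i \sqrt{119} - 140\right) = 243348 - \left(-140 - 234 i \sqrt{119}\right) = 243348 + \left(140 + 234 i \sqrt{119}\right) = 243488 + 234 i \sqrt{119}$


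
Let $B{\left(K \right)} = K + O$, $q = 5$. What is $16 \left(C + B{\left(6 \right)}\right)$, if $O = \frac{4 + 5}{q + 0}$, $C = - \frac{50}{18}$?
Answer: $\frac{3616}{45} \approx 80.356$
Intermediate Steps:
$C = - \frac{25}{9}$ ($C = \left(-50\right) \frac{1}{18} = - \frac{25}{9} \approx -2.7778$)
$O = \frac{9}{5}$ ($O = \frac{4 + 5}{5 + 0} = \frac{9}{5} \approx 1.8$)
$B{\left(K \right)} = \frac{9}{5} + K$ ($B{\left(K \right)} = K + \frac{9}{5} = \frac{9}{5} + K$)
$16 \left(C + B{\left(6 \right)}\right) = 16 \left(- \frac{25}{9} + \left(\frac{9}{5} + 6\right)\right) = 16 \left(- \frac{25}{9} + \frac{39}{5}\right) = 16 \cdot \frac{226}{45} = \frac{3616}{45}$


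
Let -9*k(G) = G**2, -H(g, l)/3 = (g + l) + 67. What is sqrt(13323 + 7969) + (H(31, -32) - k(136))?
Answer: 16714/9 + 2*sqrt(5323) ≈ 2003.0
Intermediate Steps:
H(g, l) = -201 - 3*g - 3*l (H(g, l) = -3*((g + l) + 67) = -3*(67 + g + l) = -201 - 3*g - 3*l)
k(G) = -G**2/9
sqrt(13323 + 7969) + (H(31, -32) - k(136)) = sqrt(13323 + 7969) + ((-201 - 3*31 - 3*(-32)) - (-1)*136**2/9) = sqrt(21292) + ((-201 - 93 + 96) - (-1)*18496/9) = 2*sqrt(5323) + (-198 - 1*(-18496/9)) = 2*sqrt(5323) + (-198 + 18496/9) = 2*sqrt(5323) + 16714/9 = 16714/9 + 2*sqrt(5323)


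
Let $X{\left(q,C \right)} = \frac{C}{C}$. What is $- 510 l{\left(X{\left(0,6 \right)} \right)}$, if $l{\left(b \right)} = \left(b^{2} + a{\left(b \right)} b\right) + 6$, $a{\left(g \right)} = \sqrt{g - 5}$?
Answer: $-3570 - 1020 i \approx -3570.0 - 1020.0 i$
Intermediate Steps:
$a{\left(g \right)} = \sqrt{-5 + g}$
$X{\left(q,C \right)} = 1$
$l{\left(b \right)} = 6 + b^{2} + b \sqrt{-5 + b}$ ($l{\left(b \right)} = \left(b^{2} + \sqrt{-5 + b} b\right) + 6 = \left(b^{2} + b \sqrt{-5 + b}\right) + 6 = 6 + b^{2} + b \sqrt{-5 + b}$)
$- 510 l{\left(X{\left(0,6 \right)} \right)} = - 510 \left(6 + 1^{2} + 1 \sqrt{-5 + 1}\right) = - 510 \left(6 + 1 + 1 \sqrt{-4}\right) = - 510 \left(6 + 1 + 1 \cdot 2 i\right) = - 510 \left(6 + 1 + 2 i\right) = - 510 \left(7 + 2 i\right) = -3570 - 1020 i$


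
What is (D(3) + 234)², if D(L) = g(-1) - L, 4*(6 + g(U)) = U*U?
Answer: 811801/16 ≈ 50738.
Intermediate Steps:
g(U) = -6 + U²/4 (g(U) = -6 + (U*U)/4 = -6 + U²/4)
D(L) = -23/4 - L (D(L) = (-6 + (¼)*(-1)²) - L = (-6 + (¼)*1) - L = (-6 + ¼) - L = -23/4 - L)
(D(3) + 234)² = ((-23/4 - 1*3) + 234)² = ((-23/4 - 3) + 234)² = (-35/4 + 234)² = (901/4)² = 811801/16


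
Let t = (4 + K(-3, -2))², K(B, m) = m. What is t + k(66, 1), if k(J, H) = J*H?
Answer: 70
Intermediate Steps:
t = 4 (t = (4 - 2)² = 2² = 4)
k(J, H) = H*J
t + k(66, 1) = 4 + 1*66 = 4 + 66 = 70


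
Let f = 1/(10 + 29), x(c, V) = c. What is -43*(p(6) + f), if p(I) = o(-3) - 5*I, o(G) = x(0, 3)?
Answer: 50267/39 ≈ 1288.9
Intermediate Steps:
o(G) = 0
f = 1/39 ≈ 0.025641
p(I) = -5*I (p(I) = 0 - 5*I = -5*I)
-43*(p(6) + f) = -43*(-5*6 + 1/39) = -43*(-30 + 1/39) = -43*(-1169/39) = 50267/39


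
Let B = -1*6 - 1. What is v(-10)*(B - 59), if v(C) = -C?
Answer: -660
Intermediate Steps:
B = -7 (B = -6 - 1 = -7)
v(-10)*(B - 59) = (-1*(-10))*(-7 - 59) = 10*(-66) = -660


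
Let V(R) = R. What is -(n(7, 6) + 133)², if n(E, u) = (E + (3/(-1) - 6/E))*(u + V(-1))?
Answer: -1083681/49 ≈ -22116.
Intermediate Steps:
n(E, u) = (-1 + u)*(-3 + E - 6/E) (n(E, u) = (E + (3/(-1) - 6/E))*(u - 1) = (E + (3*(-1) - 6/E))*(-1 + u) = (E + (-3 - 6/E))*(-1 + u) = (-3 + E - 6/E)*(-1 + u) = (-1 + u)*(-3 + E - 6/E))
-(n(7, 6) + 133)² = -((6 - 6*6 + 7*(3 - 1*7 - 3*6 + 7*6))/7 + 133)² = -((6 - 36 + 7*(3 - 7 - 18 + 42))/7 + 133)² = -((6 - 36 + 7*20)/7 + 133)² = -((6 - 36 + 140)/7 + 133)² = -((⅐)*110 + 133)² = -(110/7 + 133)² = -(1041/7)² = -1*1083681/49 = -1083681/49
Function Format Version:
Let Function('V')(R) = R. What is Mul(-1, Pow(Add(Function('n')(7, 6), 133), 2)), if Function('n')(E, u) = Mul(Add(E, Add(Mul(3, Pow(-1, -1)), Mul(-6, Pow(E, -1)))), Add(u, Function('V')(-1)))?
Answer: Rational(-1083681, 49) ≈ -22116.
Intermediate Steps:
Function('n')(E, u) = Mul(Add(-1, u), Add(-3, E, Mul(-6, Pow(E, -1)))) (Function('n')(E, u) = Mul(Add(E, Add(Mul(3, Pow(-1, -1)), Mul(-6, Pow(E, -1)))), Add(u, -1)) = Mul(Add(E, Add(Mul(3, -1), Mul(-6, Pow(E, -1)))), Add(-1, u)) = Mul(Add(E, Add(-3, Mul(-6, Pow(E, -1)))), Add(-1, u)) = Mul(Add(-3, E, Mul(-6, Pow(E, -1))), Add(-1, u)) = Mul(Add(-1, u), Add(-3, E, Mul(-6, Pow(E, -1)))))
Mul(-1, Pow(Add(Function('n')(7, 6), 133), 2)) = Mul(-1, Pow(Add(Mul(Pow(7, -1), Add(6, Mul(-6, 6), Mul(7, Add(3, Mul(-1, 7), Mul(-3, 6), Mul(7, 6))))), 133), 2)) = Mul(-1, Pow(Add(Mul(Rational(1, 7), Add(6, -36, Mul(7, Add(3, -7, -18, 42)))), 133), 2)) = Mul(-1, Pow(Add(Mul(Rational(1, 7), Add(6, -36, Mul(7, 20))), 133), 2)) = Mul(-1, Pow(Add(Mul(Rational(1, 7), Add(6, -36, 140)), 133), 2)) = Mul(-1, Pow(Add(Mul(Rational(1, 7), 110), 133), 2)) = Mul(-1, Pow(Add(Rational(110, 7), 133), 2)) = Mul(-1, Pow(Rational(1041, 7), 2)) = Mul(-1, Rational(1083681, 49)) = Rational(-1083681, 49)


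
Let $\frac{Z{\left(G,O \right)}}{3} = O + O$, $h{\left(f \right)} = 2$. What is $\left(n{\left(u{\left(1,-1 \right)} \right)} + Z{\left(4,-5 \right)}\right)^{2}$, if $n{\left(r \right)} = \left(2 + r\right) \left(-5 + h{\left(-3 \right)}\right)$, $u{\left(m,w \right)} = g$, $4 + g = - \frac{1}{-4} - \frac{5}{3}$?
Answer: $\frac{6241}{16} \approx 390.06$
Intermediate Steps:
$g = - \frac{65}{12}$ ($g = -4 - \left(- \frac{1}{4} + \frac{5}{3}\right) = -4 - \frac{17}{12} = - \frac{65}{12} \approx -5.4167$)
$u{\left(m,w \right)} = - \frac{65}{12}$
$Z{\left(G,O \right)} = 6 O$ ($Z{\left(G,O \right)} = 3 \left(O + O\right) = 3 \cdot 2 O = 6 O$)
$n{\left(r \right)} = -6 - 3 r$ ($n{\left(r \right)} = \left(2 + r\right) \left(-5 + 2\right) = \left(2 + r\right) \left(-3\right) = -6 - 3 r$)
$\left(n{\left(u{\left(1,-1 \right)} \right)} + Z{\left(4,-5 \right)}\right)^{2} = \left(\left(-6 - - \frac{65}{4}\right) + 6 \left(-5\right)\right)^{2} = \left(\left(-6 + \frac{65}{4}\right) - 30\right)^{2} = \left(\frac{41}{4} - 30\right)^{2} = \left(- \frac{79}{4}\right)^{2} = \frac{6241}{16}$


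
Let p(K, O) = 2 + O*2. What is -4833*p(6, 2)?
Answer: -28998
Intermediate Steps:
p(K, O) = 2 + 2*O
-4833*p(6, 2) = -4833*(2 + 2*2) = -4833*(2 + 4) = -4833*6 = -28998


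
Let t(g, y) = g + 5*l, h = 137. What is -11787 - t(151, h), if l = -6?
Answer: -11908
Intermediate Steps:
t(g, y) = -30 + g (t(g, y) = g + 5*(-6) = g - 30 = -30 + g)
-11787 - t(151, h) = -11787 - (-30 + 151) = -11787 - 1*121 = -11787 - 121 = -11908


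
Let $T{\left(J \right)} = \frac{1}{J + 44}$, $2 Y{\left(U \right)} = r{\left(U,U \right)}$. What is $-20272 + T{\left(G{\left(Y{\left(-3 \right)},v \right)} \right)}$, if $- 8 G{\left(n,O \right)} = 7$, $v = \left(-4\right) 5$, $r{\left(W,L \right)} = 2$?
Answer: $- \frac{6993832}{345} \approx -20272.0$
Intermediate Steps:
$Y{\left(U \right)} = 1$ ($Y{\left(U \right)} = \frac{1}{2} \cdot 2 = 1$)
$v = -20$
$G{\left(n,O \right)} = - \frac{7}{8}$ ($G{\left(n,O \right)} = \left(- \frac{1}{8}\right) 7 = - \frac{7}{8}$)
$T{\left(J \right)} = \frac{1}{44 + J}$
$-20272 + T{\left(G{\left(Y{\left(-3 \right)},v \right)} \right)} = -20272 + \frac{1}{44 - \frac{7}{8}} = -20272 + \frac{1}{\frac{345}{8}} = -20272 + \frac{8}{345} = - \frac{6993832}{345}$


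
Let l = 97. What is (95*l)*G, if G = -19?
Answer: -175085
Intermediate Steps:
(95*l)*G = (95*97)*(-19) = 9215*(-19) = -175085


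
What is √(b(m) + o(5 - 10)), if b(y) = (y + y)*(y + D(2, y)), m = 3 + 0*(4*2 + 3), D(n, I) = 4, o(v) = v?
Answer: √37 ≈ 6.0828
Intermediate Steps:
m = 3 (m = 3 + 0*(8 + 3) = 3 + 0*11 = 3 + 0 = 3)
b(y) = 2*y*(4 + y) (b(y) = (y + y)*(y + 4) = (2*y)*(4 + y) = 2*y*(4 + y))
√(b(m) + o(5 - 10)) = √(2*3*(4 + 3) + (5 - 10)) = √(2*3*7 - 5) = √(42 - 5) = √37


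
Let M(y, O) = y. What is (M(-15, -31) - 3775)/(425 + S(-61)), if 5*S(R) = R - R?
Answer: -758/85 ≈ -8.9176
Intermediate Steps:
S(R) = 0 (S(R) = (R - R)/5 = (1/5)*0 = 0)
(M(-15, -31) - 3775)/(425 + S(-61)) = (-15 - 3775)/(425 + 0) = -3790/425 = -3790*1/425 = -758/85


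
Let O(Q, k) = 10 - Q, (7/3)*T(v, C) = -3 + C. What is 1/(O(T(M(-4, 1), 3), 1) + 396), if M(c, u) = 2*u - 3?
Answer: 1/406 ≈ 0.0024631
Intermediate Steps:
M(c, u) = -3 + 2*u
T(v, C) = -9/7 + 3*C/7 (T(v, C) = 3*(-3 + C)/7 = -9/7 + 3*C/7)
1/(O(T(M(-4, 1), 3), 1) + 396) = 1/((10 - (-9/7 + (3/7)*3)) + 396) = 1/((10 - (-9/7 + 9/7)) + 396) = 1/((10 - 1*0) + 396) = 1/((10 + 0) + 396) = 1/(10 + 396) = 1/406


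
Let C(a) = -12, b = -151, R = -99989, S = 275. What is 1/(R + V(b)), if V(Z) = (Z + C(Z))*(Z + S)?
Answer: -1/120201 ≈ -8.3194e-6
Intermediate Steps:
V(Z) = (-12 + Z)*(275 + Z) (V(Z) = (Z - 12)*(Z + 275) = (-12 + Z)*(275 + Z))
1/(R + V(b)) = 1/(-99989 + (-3300 + (-151)² + 263*(-151))) = 1/(-99989 + (-3300 + 22801 - 39713)) = 1/(-99989 - 20212) = 1/(-120201) = -1/120201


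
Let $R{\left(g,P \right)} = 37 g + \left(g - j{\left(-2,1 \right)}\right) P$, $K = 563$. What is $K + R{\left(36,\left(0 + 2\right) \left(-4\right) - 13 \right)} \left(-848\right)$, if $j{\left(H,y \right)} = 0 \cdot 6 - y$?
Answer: $-470077$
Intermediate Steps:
$j{\left(H,y \right)} = - y$ ($j{\left(H,y \right)} = 0 - y = - y$)
$R{\left(g,P \right)} = 37 g + P \left(1 + g\right)$ ($R{\left(g,P \right)} = 37 g + \left(g - \left(-1\right) 1\right) P = 37 g + \left(g - -1\right) P = 37 g + \left(g + 1\right) P = 37 g + \left(1 + g\right) P = 37 g + P \left(1 + g\right)$)
$K + R{\left(36,\left(0 + 2\right) \left(-4\right) - 13 \right)} \left(-848\right) = 563 + \left(\left(\left(0 + 2\right) \left(-4\right) - 13\right) + 37 \cdot 36 + \left(\left(0 + 2\right) \left(-4\right) - 13\right) 36\right) \left(-848\right) = 563 + \left(\left(2 \left(-4\right) - 13\right) + 1332 + \left(2 \left(-4\right) - 13\right) 36\right) \left(-848\right) = 563 + \left(\left(-8 - 13\right) + 1332 + \left(-8 - 13\right) 36\right) \left(-848\right) = 563 + \left(-21 + 1332 - 756\right) \left(-848\right) = 563 + 555 \left(-848\right) = 563 - 470640 = -470077$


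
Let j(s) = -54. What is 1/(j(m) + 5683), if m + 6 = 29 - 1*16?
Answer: 1/5629 ≈ 0.00017765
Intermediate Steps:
m = 7 (m = -6 + (29 - 1*16) = -6 + (29 - 16) = -6 + 13 = 7)
1/(j(m) + 5683) = 1/(-54 + 5683) = 1/5629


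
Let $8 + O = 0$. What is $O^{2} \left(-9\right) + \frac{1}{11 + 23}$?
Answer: $- \frac{19583}{34} \approx -575.97$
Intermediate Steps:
$O = -8$ ($O = -8 + 0 = -8$)
$O^{2} \left(-9\right) + \frac{1}{11 + 23} = \left(-8\right)^{2} \left(-9\right) + \frac{1}{11 + 23} = 64 \left(-9\right) + \frac{1}{34} = -576 + \frac{1}{34} = - \frac{19583}{34}$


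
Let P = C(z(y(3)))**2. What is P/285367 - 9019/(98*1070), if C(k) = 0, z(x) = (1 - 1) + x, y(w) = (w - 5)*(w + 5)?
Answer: -9019/104860 ≈ -0.086010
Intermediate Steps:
y(w) = (-5 + w)*(5 + w)
z(x) = x (z(x) = 0 + x = x)
P = 0 (P = 0**2 = 0)
P/285367 - 9019/(98*1070) = 0/285367 - 9019/(98*1070) = 0*(1/285367) - 9019/104860 = 0 - 9019*1/104860 = 0 - 9019/104860 = -9019/104860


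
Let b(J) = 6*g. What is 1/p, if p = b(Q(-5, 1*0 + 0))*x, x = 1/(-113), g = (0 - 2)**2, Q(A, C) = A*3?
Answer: -113/24 ≈ -4.7083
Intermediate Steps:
Q(A, C) = 3*A
g = 4 (g = (-2)**2 = 4)
x = -1/113 ≈ -0.0088496
b(J) = 24 (b(J) = 6*4 = 24)
p = -24/113 (p = 24*(-1/113) = -24/113 ≈ -0.21239)
1/p = 1/(-24/113) = -113/24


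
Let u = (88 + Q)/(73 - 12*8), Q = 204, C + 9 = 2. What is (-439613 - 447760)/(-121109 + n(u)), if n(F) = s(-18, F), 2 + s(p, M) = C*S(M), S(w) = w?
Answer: 20409579/2783509 ≈ 7.3323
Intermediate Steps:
C = -7 (C = -9 + 2 = -7)
s(p, M) = -2 - 7*M
u = -292/23 (u = (88 + 204)/(73 - 12*8) = 292/(73 - 96) = 292/(-23) = 292*(-1/23) = -292/23 ≈ -12.696)
n(F) = -2 - 7*F
(-439613 - 447760)/(-121109 + n(u)) = (-439613 - 447760)/(-121109 + (-2 - 7*(-292/23))) = -887373/(-121109 + (-2 + 2044/23)) = -887373/(-121109 + 1998/23) = -887373/(-2783509/23) = -887373*(-23/2783509) = 20409579/2783509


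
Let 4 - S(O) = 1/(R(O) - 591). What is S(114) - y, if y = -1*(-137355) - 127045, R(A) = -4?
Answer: -6132069/595 ≈ -10306.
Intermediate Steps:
S(O) = 2381/595 (S(O) = 4 - 1/(-4 - 591) = 4 - 1/(-595) = 4 - 1*(-1/595) = 4 + 1/595 = 2381/595)
y = 10310 (y = 137355 - 127045 = 10310)
S(114) - y = 2381/595 - 1*10310 = 2381/595 - 10310 = -6132069/595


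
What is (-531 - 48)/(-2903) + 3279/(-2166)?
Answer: -2754941/2095966 ≈ -1.3144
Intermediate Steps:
(-531 - 48)/(-2903) + 3279/(-2166) = -579*(-1/2903) + 3279*(-1/2166) = 579/2903 - 1093/722 = -2754941/2095966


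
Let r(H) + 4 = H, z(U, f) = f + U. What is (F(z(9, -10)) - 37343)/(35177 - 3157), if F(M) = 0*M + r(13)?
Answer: -18667/16010 ≈ -1.1660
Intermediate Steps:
z(U, f) = U + f
r(H) = -4 + H
F(M) = 9 (F(M) = 0*M + (-4 + 13) = 0 + 9 = 9)
(F(z(9, -10)) - 37343)/(35177 - 3157) = (9 - 37343)/(35177 - 3157) = -37334/32020 = -37334*1/32020 = -18667/16010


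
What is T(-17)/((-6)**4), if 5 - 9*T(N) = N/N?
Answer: 1/2916 ≈ 0.00034294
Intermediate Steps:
T(N) = 4/9 (T(N) = 5/9 - N/(9*N) = 5/9 - 1/9*1 = 5/9 - 1/9 = 4/9)
T(-17)/((-6)**4) = 4/(9*((-6)**4)) = (4/9)/1296 = (4/9)*(1/1296) = 1/2916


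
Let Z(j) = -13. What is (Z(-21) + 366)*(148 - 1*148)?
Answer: 0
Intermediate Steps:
(Z(-21) + 366)*(148 - 1*148) = (-13 + 366)*(148 - 1*148) = 353*(148 - 148) = 353*0 = 0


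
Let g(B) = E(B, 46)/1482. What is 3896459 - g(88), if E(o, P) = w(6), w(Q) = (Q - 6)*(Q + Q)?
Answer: 3896459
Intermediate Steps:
w(Q) = 2*Q*(-6 + Q) (w(Q) = (-6 + Q)*(2*Q) = 2*Q*(-6 + Q))
E(o, P) = 0 (E(o, P) = 2*6*(-6 + 6) = 2*6*0 = 0)
g(B) = 0 (g(B) = 0/1482 = 0*(1/1482) = 0)
3896459 - g(88) = 3896459 - 1*0 = 3896459 + 0 = 3896459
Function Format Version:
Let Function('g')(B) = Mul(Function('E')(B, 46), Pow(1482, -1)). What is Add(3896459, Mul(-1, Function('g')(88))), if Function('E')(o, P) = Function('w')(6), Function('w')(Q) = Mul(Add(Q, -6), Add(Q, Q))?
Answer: 3896459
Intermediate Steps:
Function('w')(Q) = Mul(2, Q, Add(-6, Q)) (Function('w')(Q) = Mul(Add(-6, Q), Mul(2, Q)) = Mul(2, Q, Add(-6, Q)))
Function('E')(o, P) = 0 (Function('E')(o, P) = Mul(2, 6, Add(-6, 6)) = Mul(2, 6, 0) = 0)
Function('g')(B) = 0 (Function('g')(B) = Mul(0, Pow(1482, -1)) = Mul(0, Rational(1, 1482)) = 0)
Add(3896459, Mul(-1, Function('g')(88))) = Add(3896459, Mul(-1, 0)) = Add(3896459, 0) = 3896459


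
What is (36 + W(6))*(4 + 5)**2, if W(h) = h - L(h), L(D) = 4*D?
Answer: 1458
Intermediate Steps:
W(h) = -3*h (W(h) = h - 4*h = -3*h)
(36 + W(6))*(4 + 5)**2 = (36 - 3*6)*(4 + 5)**2 = (36 - 18)*9**2 = 18*81 = 1458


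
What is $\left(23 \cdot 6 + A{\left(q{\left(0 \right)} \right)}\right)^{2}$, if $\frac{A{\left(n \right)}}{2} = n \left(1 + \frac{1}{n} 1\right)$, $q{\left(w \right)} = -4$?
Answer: $17424$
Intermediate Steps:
$A{\left(n \right)} = 2 n \left(1 + \frac{1}{n}\right)$ ($A{\left(n \right)} = 2 n \left(1 + \frac{1}{n} 1\right) = 2 n \left(1 + \frac{1}{n}\right)$)
$\left(23 \cdot 6 + A{\left(q{\left(0 \right)} \right)}\right)^{2} = \left(23 \cdot 6 + \left(2 + 2 \left(-4\right)\right)\right)^{2} = \left(138 + \left(2 - 8\right)\right)^{2} = \left(138 - 6\right)^{2} = 132^{2} = 17424$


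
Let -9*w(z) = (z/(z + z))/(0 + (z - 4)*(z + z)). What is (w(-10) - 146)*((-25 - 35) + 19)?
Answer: 30169481/5040 ≈ 5986.0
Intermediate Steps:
w(z) = -1/(36*z*(-4 + z)) (w(z) = -z/(z + z)/(9*(0 + (z - 4)*(z + z))) = -z/((2*z))/(9*(0 + (-4 + z)*(2*z))) = -z*(1/(2*z))/(9*(0 + 2*z*(-4 + z))) = -1/(18*(2*z*(-4 + z))) = -1/(2*z*(-4 + z))/18 = -1/(36*z*(-4 + z)))
(w(-10) - 146)*((-25 - 35) + 19) = (-1/36/(-10*(-4 - 10)) - 146)*((-25 - 35) + 19) = (-1/36*(-⅒)/(-14) - 146)*(-60 + 19) = (-1/36*(-⅒)*(-1/14) - 146)*(-41) = (-1/5040 - 146)*(-41) = -735841/5040*(-41) = 30169481/5040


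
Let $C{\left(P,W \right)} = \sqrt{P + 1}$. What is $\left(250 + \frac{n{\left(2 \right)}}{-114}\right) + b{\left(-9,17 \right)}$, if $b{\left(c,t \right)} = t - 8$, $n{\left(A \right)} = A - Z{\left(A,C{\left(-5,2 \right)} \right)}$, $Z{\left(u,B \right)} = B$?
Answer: $\frac{14762}{57} + \frac{i}{57} \approx 258.98 + 0.017544 i$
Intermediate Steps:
$C{\left(P,W \right)} = \sqrt{1 + P}$
$n{\left(A \right)} = A - 2 i$ ($n{\left(A \right)} = A - \sqrt{1 - 5} = A - \sqrt{-4} = A - 2 i$)
$b{\left(c,t \right)} = -8 + t$
$\left(250 + \frac{n{\left(2 \right)}}{-114}\right) + b{\left(-9,17 \right)} = \left(250 + \frac{2 - 2 i}{-114}\right) + \left(-8 + 17\right) = \left(250 + \left(2 - 2 i\right) \left(- \frac{1}{114}\right)\right) + 9 = \left(250 - \left(\frac{1}{57} - \frac{i}{57}\right)\right) + 9 = \left(\frac{14249}{57} + \frac{i}{57}\right) + 9 = \frac{14762}{57} + \frac{i}{57}$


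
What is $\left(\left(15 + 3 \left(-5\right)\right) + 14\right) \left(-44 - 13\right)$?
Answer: $-798$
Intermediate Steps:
$\left(\left(15 + 3 \left(-5\right)\right) + 14\right) \left(-44 - 13\right) = \left(\left(15 - 15\right) + 14\right) \left(-57\right) = \left(0 + 14\right) \left(-57\right) = 14 \left(-57\right) = -798$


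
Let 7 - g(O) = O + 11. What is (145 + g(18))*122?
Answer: 15006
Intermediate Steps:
g(O) = -4 - O (g(O) = 7 - (O + 11) = 7 - (11 + O) = 7 + (-11 - O) = -4 - O)
(145 + g(18))*122 = (145 + (-4 - 1*18))*122 = (145 + (-4 - 18))*122 = (145 - 22)*122 = 123*122 = 15006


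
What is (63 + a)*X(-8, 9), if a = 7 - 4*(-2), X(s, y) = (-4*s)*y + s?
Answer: 21840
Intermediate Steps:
X(s, y) = s - 4*s*y (X(s, y) = -4*s*y + s = s - 4*s*y)
a = 15 (a = 7 + 8 = 15)
(63 + a)*X(-8, 9) = (63 + 15)*(-8*(1 - 4*9)) = 78*(-8*(1 - 36)) = 78*(-8*(-35)) = 78*280 = 21840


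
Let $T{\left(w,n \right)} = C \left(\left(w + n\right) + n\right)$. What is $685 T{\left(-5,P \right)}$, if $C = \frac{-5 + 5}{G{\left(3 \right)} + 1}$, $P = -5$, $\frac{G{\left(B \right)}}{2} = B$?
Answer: $0$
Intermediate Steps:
$G{\left(B \right)} = 2 B$
$C = 0$ ($C = \frac{-5 + 5}{2 \cdot 3 + 1} = \frac{0}{6 + 1} = \frac{0}{7} = 0 \cdot \frac{1}{7} = 0$)
$T{\left(w,n \right)} = 0$ ($T{\left(w,n \right)} = 0 \left(\left(w + n\right) + n\right) = 0 \left(\left(n + w\right) + n\right) = 0 \left(w + 2 n\right) = 0$)
$685 T{\left(-5,P \right)} = 685 \cdot 0 = 0$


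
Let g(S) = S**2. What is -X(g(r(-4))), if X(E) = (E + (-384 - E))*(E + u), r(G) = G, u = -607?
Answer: -226944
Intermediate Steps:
X(E) = 233088 - 384*E (X(E) = (E + (-384 - E))*(E - 607) = -384*(-607 + E) = 233088 - 384*E)
-X(g(r(-4))) = -(233088 - 384*(-4)**2) = -(233088 - 384*16) = -(233088 - 6144) = -1*226944 = -226944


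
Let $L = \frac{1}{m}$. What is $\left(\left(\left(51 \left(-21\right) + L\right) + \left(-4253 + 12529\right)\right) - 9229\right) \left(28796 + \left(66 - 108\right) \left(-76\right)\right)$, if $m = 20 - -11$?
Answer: $- \frac{2007023084}{31} \approx -6.4743 \cdot 10^{7}$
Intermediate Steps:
$m = 31$ ($m = 20 + 11 = 31$)
$L = \frac{1}{31} \approx 0.032258$
$\left(\left(\left(51 \left(-21\right) + L\right) + \left(-4253 + 12529\right)\right) - 9229\right) \left(28796 + \left(66 - 108\right) \left(-76\right)\right) = \left(\left(\left(51 \left(-21\right) + \frac{1}{31}\right) + \left(-4253 + 12529\right)\right) - 9229\right) \left(28796 + \left(66 - 108\right) \left(-76\right)\right) = \left(\left(\left(-1071 + \frac{1}{31}\right) + 8276\right) - 9229\right) \left(28796 - -3192\right) = \left(\left(- \frac{33200}{31} + 8276\right) - 9229\right) \left(28796 + 3192\right) = \left(\frac{223356}{31} - 9229\right) 31988 = \left(- \frac{62743}{31}\right) 31988 = - \frac{2007023084}{31}$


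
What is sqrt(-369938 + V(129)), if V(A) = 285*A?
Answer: I*sqrt(333173) ≈ 577.21*I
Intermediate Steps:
sqrt(-369938 + V(129)) = sqrt(-369938 + 285*129) = sqrt(-369938 + 36765) = sqrt(-333173) = I*sqrt(333173)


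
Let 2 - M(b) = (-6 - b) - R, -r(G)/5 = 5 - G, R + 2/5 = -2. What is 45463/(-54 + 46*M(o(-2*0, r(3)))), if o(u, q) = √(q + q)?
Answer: 115703335/1047162 - 26141225*I*√5/523581 ≈ 110.49 - 111.64*I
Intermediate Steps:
R = -12/5 (R = -⅖ - 2 = -12/5 ≈ -2.4000)
r(G) = -25 + 5*G (r(G) = -5*(5 - G) = -25 + 5*G)
o(u, q) = √2*√q (o(u, q) = √(2*q) = √2*√q)
M(b) = 28/5 + b (M(b) = 2 - ((-6 - b) - 1*(-12/5)) = 2 - ((-6 - b) + 12/5) = 2 - (-18/5 - b) = 2 + (18/5 + b) = 28/5 + b)
45463/(-54 + 46*M(o(-2*0, r(3)))) = 45463/(-54 + 46*(28/5 + √2*√(-25 + 5*3))) = 45463/(-54 + 46*(28/5 + √2*√(-25 + 15))) = 45463/(-54 + 46*(28/5 + √2*√(-10))) = 45463/(-54 + 46*(28/5 + √2*(I*√10))) = 45463/(-54 + 46*(28/5 + 2*I*√5)) = 45463/(-54 + (1288/5 + 92*I*√5)) = 45463/(1018/5 + 92*I*√5)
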